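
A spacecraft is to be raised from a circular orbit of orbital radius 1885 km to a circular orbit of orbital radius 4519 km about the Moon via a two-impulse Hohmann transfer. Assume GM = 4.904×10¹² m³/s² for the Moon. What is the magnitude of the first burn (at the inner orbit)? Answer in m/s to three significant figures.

Δv ≈ 303 m/s

r₁ = 1885 km = 1.885×10⁶ m.
r₂ = 4519 km = 4.519×10⁶ m.
Transfer ellipse a_t = (r₁ + r₂)/2 = 3.202×10⁶ m.
At r₁: circular v_c1 = √(μ/r₁) = 1613 m/s; transfer-perilune v_p = √[μ(2/r₁ − 1/a_t)] = 1916 m/s.
Δv₁ = v_p − v_c1 = 303.2 m/s.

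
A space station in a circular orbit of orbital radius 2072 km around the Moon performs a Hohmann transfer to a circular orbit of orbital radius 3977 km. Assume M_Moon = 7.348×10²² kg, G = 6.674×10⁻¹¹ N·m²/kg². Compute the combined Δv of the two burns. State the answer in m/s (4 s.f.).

μ = GM = 6.674×10⁻¹¹ × 7.348×10²² = 4.904×10¹² m³/s².
r₁ = 2072 km = 2.072×10⁶ m.
r₂ = 3977 km = 3.977×10⁶ m.
Transfer ellipse a_t = (r₁ + r₂)/2 = 3.024×10⁶ m.
At r₁: circular v_c1 = √(μ/r₁) = 1538 m/s; transfer-perilune v_p = √[μ(2/r₁ − 1/a_t)] = 1764 m/s.
Δv₁ = v_p − v_c1 = 225.7 m/s.
At r₂: circular v_c2 = √(μ/r₂) = 1110 m/s; transfer-apolune v_a = √[μ(2/r₂ − 1/a_t)] = 919.1 m/s.
Δv₂ = v_c2 − v_a = 191.3 m/s.
Total Δv = Δv₁ + Δv₂ = 417.0 m/s.

Δv_total ≈ 417.0 m/s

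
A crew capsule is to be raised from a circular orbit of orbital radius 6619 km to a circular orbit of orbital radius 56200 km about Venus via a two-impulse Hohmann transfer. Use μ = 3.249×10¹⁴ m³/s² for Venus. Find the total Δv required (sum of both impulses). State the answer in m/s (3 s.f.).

Δv_total ≈ 3670 m/s

r₁ = 6619 km = 6.619×10⁶ m.
r₂ = 56200 km = 5.620×10⁷ m.
Transfer ellipse a_t = (r₁ + r₂)/2 = 3.141×10⁷ m.
At r₁: circular v_c1 = √(μ/r₁) = 7006 m/s; transfer-periapsis v_p = √[μ(2/r₁ − 1/a_t)] = 9372 m/s.
Δv₁ = v_p − v_c1 = 2366 m/s.
At r₂: circular v_c2 = √(μ/r₂) = 2404 m/s; transfer-apoapsis v_a = √[μ(2/r₂ − 1/a_t)] = 1104 m/s.
Δv₂ = v_c2 − v_a = 1301 m/s.
Total Δv = Δv₁ + Δv₂ = 3666 m/s.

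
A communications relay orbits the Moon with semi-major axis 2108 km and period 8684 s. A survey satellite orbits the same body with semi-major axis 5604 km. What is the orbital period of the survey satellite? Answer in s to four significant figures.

T₂ ≈ 37640 s

Kepler's third law: T² ∝ a³, so T₂ = T₁ (a₂/a₁)^(3/2).
a₂/a₁ = 2.658, (a₂/a₁)^(3/2) = 4.335.
T₂ = 8684 × 4.335 = 37640 s.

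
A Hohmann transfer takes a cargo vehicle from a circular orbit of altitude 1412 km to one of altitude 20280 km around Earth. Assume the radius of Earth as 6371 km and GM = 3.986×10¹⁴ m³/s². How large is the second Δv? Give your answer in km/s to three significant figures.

Δv ≈ 1.27 km/s

r₁ = 6371 + 1412 = 7783.0 km = 7.7830×10⁶ m.
r₂ = 6371 + 20280 = 26651 km = 2.6651×10⁷ m.
Transfer ellipse a_t = (r₁ + r₂)/2 = 1.722×10⁷ m.
At r₁: circular v_c1 = √(μ/r₁) = 7156 m/s; transfer-perigee v_p = √[μ(2/r₁ − 1/a_t)] = 8904 m/s.
At r₂: circular v_c2 = √(μ/r₂) = 3867 m/s; transfer-apogee v_a = √[μ(2/r₂ − 1/a_t)] = 2600 m/s.
Δv₂ = v_c2 − v_a = 1267 m/s.
= 1.267 km/s.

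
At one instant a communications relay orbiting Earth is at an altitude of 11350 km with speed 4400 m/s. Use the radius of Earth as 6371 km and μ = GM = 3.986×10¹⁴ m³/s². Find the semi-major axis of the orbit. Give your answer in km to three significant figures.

a ≈ 15600 km

r = 6371 + 11350 = 17721 km = 1.772×10⁷ m.
Vis-viva rearranged: 1/a = 2/r − v²/μ = 1.129×10⁻⁷ − 4.857×10⁻⁸ = 6.429×10⁻⁸ m⁻¹.
a = 1.555×10⁷ m = 15554 km.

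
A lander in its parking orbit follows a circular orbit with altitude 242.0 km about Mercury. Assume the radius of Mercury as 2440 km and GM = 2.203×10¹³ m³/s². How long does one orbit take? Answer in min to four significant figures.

r = 2440 + 242.0 = 2682.0 km = 2.6820×10⁶ m.
Kepler's third law: T = 2π√(r³/μ) = 2π√((2.682×10⁶)³ / 2.203×10¹³).
r³/μ = 8.757×10⁵ s², so T = 2π × 9.358×10² = 5.880×10³ s.
Converting: 5.880×10³ s ÷ 60.00 = 98.00 min.

T ≈ 98.00 min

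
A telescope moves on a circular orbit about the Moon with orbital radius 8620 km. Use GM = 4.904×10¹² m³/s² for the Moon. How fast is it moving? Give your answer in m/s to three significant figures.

r = 8620 km = 8.620×10⁶ m.
For a circular orbit v = √(μ/r) = √(4.904×10¹² / 8.620×10⁶) = √(5.689×10⁵) = 754.3 m/s.

v ≈ 754 m/s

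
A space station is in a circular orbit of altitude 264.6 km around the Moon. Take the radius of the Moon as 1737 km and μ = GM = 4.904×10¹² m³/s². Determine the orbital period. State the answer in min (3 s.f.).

r = 1737 + 264.6 = 2001.6 km = 2.0016×10⁶ m.
Kepler's third law: T = 2π√(r³/μ) = 2π√((2.002×10⁶)³ / 4.904×10¹²).
r³/μ = 1.635×10⁶ s², so T = 2π × 1.279×10³ = 8.035×10³ s.
Converting: 8.035×10³ s ÷ 60.00 = 133.9 min.

T ≈ 134 min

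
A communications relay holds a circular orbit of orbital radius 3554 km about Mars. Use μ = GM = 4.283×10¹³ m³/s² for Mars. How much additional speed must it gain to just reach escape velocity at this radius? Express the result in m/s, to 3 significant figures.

r = 3554 km = 3.554×10⁶ m.
Circular speed v_c = √(μ/r) = 3471 m/s.
Escape speed v_esc = √(2μ/r) = √2 × v_c = 4909 m/s.
Δv = v_esc − v_c = 1438 m/s.

Δv ≈ 1440 m/s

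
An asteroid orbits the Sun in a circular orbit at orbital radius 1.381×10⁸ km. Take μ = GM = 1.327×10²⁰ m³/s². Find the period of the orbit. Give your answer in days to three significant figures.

r = 1.381×10⁸ km = 1.381×10¹¹ m.
Kepler's third law: T = 2π√(r³/μ) = 2π√((1.381×10¹¹)³ / 1.327×10²⁰).
r³/μ = 1.985×10¹³ s², so T = 2π × 4.455×10⁶ = 2.799×10⁷ s.
Converting: 2.799×10⁷ s ÷ 86400 = 324.0 days.

T ≈ 324 days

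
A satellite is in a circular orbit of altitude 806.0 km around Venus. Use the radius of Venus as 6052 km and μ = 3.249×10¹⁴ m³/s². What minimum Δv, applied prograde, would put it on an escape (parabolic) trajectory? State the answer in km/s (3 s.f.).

Δv ≈ 2.85 km/s

r = 6052 + 806.0 = 6858.0 km = 6.8580×10⁶ m.
Circular speed v_c = √(μ/r) = 6883 m/s.
Escape speed v_esc = √(2μ/r) = √2 × v_c = 9734 m/s.
Δv = v_esc − v_c = 2851 m/s = 2.851 km/s.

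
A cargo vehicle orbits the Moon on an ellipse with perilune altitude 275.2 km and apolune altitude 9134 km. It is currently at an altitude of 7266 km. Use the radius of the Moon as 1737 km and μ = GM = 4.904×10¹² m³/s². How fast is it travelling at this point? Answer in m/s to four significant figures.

r_p = 1737 + 275.2 = 2012.2 km = 2.0122×10⁶ m.
r_a = 1737 + 9134 = 10871 km = 1.0871×10⁷ m.
r = 1737 + 7266 = 9003.0 km = 9.003×10⁶ m.
Semi-major axis a = (r_p + r_a)/2 = 6441.6 km = 6.442×10⁶ m.
Vis-viva: v² = μ(2/r − 1/a) = 4.904×10¹² × (2.221×10⁻⁷ − 1.552×10⁻⁷) = 3.281×10⁵ m²/s².
v = 572.8 m/s.

v ≈ 572.8 m/s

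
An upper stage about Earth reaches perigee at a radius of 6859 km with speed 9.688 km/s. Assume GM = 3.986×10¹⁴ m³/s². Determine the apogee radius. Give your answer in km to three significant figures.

apogee radius ≈ 28800 km

r_p = 6.859×10⁶ m.
Specific energy ε = v²/2 − μ/r = -1.118×10⁷ J/kg, so a = −μ/(2ε) = 1.782×10⁷ m.
The apsides satisfy r_p + r_a = 2a, so the apogee radius is 2a − r_p = 2.878×10⁷ m = 28779 km.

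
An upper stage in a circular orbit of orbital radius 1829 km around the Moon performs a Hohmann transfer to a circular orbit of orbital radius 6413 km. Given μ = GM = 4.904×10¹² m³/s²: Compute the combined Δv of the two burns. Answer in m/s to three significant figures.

Δv_total ≈ 697 m/s

r₁ = 1829 km = 1.829×10⁶ m.
r₂ = 6413 km = 6.413×10⁶ m.
Transfer ellipse a_t = (r₁ + r₂)/2 = 4.121×10⁶ m.
At r₁: circular v_c1 = √(μ/r₁) = 1637 m/s; transfer-perilune v_p = √[μ(2/r₁ − 1/a_t)] = 2043 m/s.
Δv₁ = v_p − v_c1 = 405.2 m/s.
At r₂: circular v_c2 = √(μ/r₂) = 874.5 m/s; transfer-apolune v_a = √[μ(2/r₂ − 1/a_t)] = 582.6 m/s.
Δv₂ = v_c2 − v_a = 291.9 m/s.
Total Δv = Δv₁ + Δv₂ = 697.1 m/s.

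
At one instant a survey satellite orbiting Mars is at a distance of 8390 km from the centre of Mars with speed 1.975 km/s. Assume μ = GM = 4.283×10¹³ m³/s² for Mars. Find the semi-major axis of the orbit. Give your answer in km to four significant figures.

r = 8.390×10⁶ m.
Specific orbital energy ε = v²/2 − μ/r = (1975)²/2 − 4.283×10¹³/8.390×10⁶ = -3.155×10⁶ J/kg.
Since ε = −μ/(2a), a = −μ/(2ε) = 6.789×10⁶ m = 6788.6 km.

a ≈ 6789 km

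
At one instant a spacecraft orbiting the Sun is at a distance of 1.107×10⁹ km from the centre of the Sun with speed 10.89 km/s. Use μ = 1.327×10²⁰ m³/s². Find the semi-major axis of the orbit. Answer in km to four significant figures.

r = 1.107×10¹² m.
Vis-viva rearranged: 1/a = 2/r − v²/μ = 1.807×10⁻¹² − 8.937×10⁻¹³ = 9.130×10⁻¹³ m⁻¹.
a = 1.095×10¹² m = 1.0953×10⁹ km.

a ≈ 1.095×10⁹ km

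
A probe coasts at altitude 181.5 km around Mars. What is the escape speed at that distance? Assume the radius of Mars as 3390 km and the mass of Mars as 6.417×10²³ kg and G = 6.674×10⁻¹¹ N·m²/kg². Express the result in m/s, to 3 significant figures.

v_esc ≈ 4900 m/s

μ = GM = 6.674×10⁻¹¹ × 6.417×10²³ = 4.283×10¹³ m³/s².
r = 3390 + 181.5 = 3571.5 km = 3.5715×10⁶ m.
Escape speed v_esc = √(2μ/r) = √(2 × 4.283×10¹³ / 3.572×10⁶) = √(2.398×10⁷) = 4897 m/s.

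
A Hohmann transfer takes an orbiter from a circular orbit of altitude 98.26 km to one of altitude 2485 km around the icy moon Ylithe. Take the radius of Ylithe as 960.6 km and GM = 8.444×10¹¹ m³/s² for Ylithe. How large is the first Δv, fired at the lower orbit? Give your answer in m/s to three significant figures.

r₁ = 960.6 + 98.26 = 1058.9 km = 1.0589×10⁶ m.
r₂ = 960.6 + 2485 = 3445.6 km = 3.4456×10⁶ m.
Transfer ellipse a_t = (r₁ + r₂)/2 = 2.252×10⁶ m.
At r₁: circular v_c1 = √(μ/r₁) = 893.0 m/s; transfer-periapsis v_p = √[μ(2/r₁ − 1/a_t)] = 1105 m/s.
Δv₁ = v_p − v_c1 = 211.5 m/s.

Δv ≈ 212 m/s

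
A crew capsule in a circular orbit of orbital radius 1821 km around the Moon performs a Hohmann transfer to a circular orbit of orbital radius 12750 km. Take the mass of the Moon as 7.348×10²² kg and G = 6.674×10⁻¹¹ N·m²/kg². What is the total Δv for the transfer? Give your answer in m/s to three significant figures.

μ = GM = 6.674×10⁻¹¹ × 7.348×10²² = 4.904×10¹² m³/s².
r₁ = 1821 km = 1.821×10⁶ m.
r₂ = 12750 km = 1.275×10⁷ m.
Transfer ellipse a_t = (r₁ + r₂)/2 = 7.286×10⁶ m.
At r₁: circular v_c1 = √(μ/r₁) = 1641 m/s; transfer-perilune v_p = √[μ(2/r₁ − 1/a_t)] = 2171 m/s.
Δv₁ = v_p − v_c1 = 529.9 m/s.
At r₂: circular v_c2 = √(μ/r₂) = 620.2 m/s; transfer-apolune v_a = √[μ(2/r₂ − 1/a_t)] = 310.1 m/s.
Δv₂ = v_c2 − v_a = 310.1 m/s.
Total Δv = Δv₁ + Δv₂ = 840.0 m/s.

Δv_total ≈ 840 m/s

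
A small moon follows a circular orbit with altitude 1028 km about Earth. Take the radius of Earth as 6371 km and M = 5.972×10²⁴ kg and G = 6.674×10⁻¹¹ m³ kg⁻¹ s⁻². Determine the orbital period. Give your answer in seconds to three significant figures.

T ≈ 6330 seconds

μ = GM = 6.674×10⁻¹¹ × 5.972×10²⁴ = 3.986×10¹⁴ m³/s².
r = 6371 + 1028 = 7399.0 km = 7.3990×10⁶ m.
Kepler's third law: T = 2π√(r³/μ) = 2π√((7.399×10⁶)³ / 3.986×10¹⁴).
r³/μ = 1.016×10⁶ s², so T = 2π × 1.008×10³ = 6.334×10³ s.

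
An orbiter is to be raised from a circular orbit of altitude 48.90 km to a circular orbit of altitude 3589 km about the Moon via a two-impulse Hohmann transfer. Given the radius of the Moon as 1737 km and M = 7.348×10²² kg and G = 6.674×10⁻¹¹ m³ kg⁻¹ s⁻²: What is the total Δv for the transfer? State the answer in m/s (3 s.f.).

Δv_total ≈ 650 m/s

μ = GM = 6.674×10⁻¹¹ × 7.348×10²² = 4.904×10¹² m³/s².
r₁ = 1737 + 48.90 = 1785.9 km = 1.7859×10⁶ m.
r₂ = 1737 + 3589 = 5326.0 km = 5.3260×10⁶ m.
Transfer ellipse a_t = (r₁ + r₂)/2 = 3.556×10⁶ m.
At r₁: circular v_c1 = √(μ/r₁) = 1657 m/s; transfer-perilune v_p = √[μ(2/r₁ − 1/a_t)] = 2028 m/s.
Δv₁ = v_p − v_c1 = 370.9 m/s.
At r₂: circular v_c2 = √(μ/r₂) = 959.6 m/s; transfer-apolune v_a = √[μ(2/r₂ − 1/a_t)] = 680.0 m/s.
Δv₂ = v_c2 − v_a = 279.5 m/s.
Total Δv = Δv₁ + Δv₂ = 650.5 m/s.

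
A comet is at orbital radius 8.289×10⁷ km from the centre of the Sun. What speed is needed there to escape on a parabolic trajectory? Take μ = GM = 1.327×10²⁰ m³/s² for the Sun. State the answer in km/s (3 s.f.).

v_esc ≈ 56.6 km/s

r = 8.289×10⁷ km = 8.289×10¹⁰ m.
Escape speed v_esc = √(2μ/r) = √(2 × 1.327×10²⁰ / 8.289×10¹⁰) = √(3.202×10⁹) = 56580 m/s.
= 56.58 km/s.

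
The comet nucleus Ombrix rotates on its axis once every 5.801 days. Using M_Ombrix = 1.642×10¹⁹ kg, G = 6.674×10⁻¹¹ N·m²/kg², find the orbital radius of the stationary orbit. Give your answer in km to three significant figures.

μ = GM = 6.674×10⁻¹¹ × 1.642×10¹⁹ = 1.096×10⁹ m³/s².
T = 5.801 days = 5.012×10⁵ s.
A synchronous orbit has period T, so by Kepler's third law a = (μT²/4π²)^(1/3).
μT²/4π² = 1.096×10⁹ × (5.012×10⁵)² / 39.48 = 6.973×10¹⁸ m³.
a = 1.910×10⁶ m = 1910.5 km.

r_sync ≈ 1910 km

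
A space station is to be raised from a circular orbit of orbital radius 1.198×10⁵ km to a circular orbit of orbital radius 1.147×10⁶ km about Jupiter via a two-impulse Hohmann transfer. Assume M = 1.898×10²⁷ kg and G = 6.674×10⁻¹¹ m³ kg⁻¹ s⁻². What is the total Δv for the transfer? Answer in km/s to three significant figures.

μ = GM = 6.674×10⁻¹¹ × 1.898×10²⁷ = 1.267×10¹⁷ m³/s².
r₁ = 1.198×10⁵ km = 1.198×10⁸ m.
r₂ = 1.147×10⁶ km = 1.147×10⁹ m.
Transfer ellipse a_t = (r₁ + r₂)/2 = 6.334×10⁸ m.
At r₁: circular v_c1 = √(μ/r₁) = 32520 m/s; transfer-perijove v_p = √[μ(2/r₁ − 1/a_t)] = 43760 m/s.
Δv₁ = v_p − v_c1 = 11240 m/s.
At r₂: circular v_c2 = √(μ/r₂) = 10510 m/s; transfer-apojove v_a = √[μ(2/r₂ − 1/a_t)] = 4570 m/s.
Δv₂ = v_c2 − v_a = 5939 m/s.
Total Δv = Δv₁ + Δv₂ = 17180 m/s = 17.18 km/s.

Δv_total ≈ 17.2 km/s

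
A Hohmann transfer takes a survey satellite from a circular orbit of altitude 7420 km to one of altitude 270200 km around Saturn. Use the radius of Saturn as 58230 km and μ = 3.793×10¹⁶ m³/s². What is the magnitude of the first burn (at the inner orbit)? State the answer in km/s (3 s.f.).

Δv ≈ 7.00 km/s

r₁ = 58230 + 7420 = 65650 km = 6.5650×10⁷ m.
r₂ = 58230 + 270200 = 328430 km = 3.2843×10⁸ m.
Transfer ellipse a_t = (r₁ + r₂)/2 = 1.970×10⁸ m.
At r₁: circular v_c1 = √(μ/r₁) = 24040 m/s; transfer-perikrone v_p = √[μ(2/r₁ − 1/a_t)] = 31030 m/s.
Δv₁ = v_p − v_c1 = 6996 m/s.
= 6.996 km/s.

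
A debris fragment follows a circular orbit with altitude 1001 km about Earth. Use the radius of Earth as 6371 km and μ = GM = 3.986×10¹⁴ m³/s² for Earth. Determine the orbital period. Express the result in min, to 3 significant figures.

r = 6371 + 1001 = 7372.0 km = 7.3720×10⁶ m.
Kepler's third law: T = 2π√(r³/μ) = 2π√((7.372×10⁶)³ / 3.986×10¹⁴).
r³/μ = 1.005×10⁶ s², so T = 2π × 1.003×10³ = 6.299×10³ s.
Converting: 6.299×10³ s ÷ 60.00 = 105.0 min.

T ≈ 105 min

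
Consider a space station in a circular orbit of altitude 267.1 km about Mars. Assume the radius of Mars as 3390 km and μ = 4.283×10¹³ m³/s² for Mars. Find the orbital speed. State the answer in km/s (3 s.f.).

r = 3390 + 267.1 = 3657.1 km = 3.6571×10⁶ m.
For a circular orbit v = √(μ/r) = √(4.283×10¹³ / 3.657×10⁶) = √(1.171×10⁷) = 3422 m/s.
That is 3.422 km/s.

v ≈ 3.42 km/s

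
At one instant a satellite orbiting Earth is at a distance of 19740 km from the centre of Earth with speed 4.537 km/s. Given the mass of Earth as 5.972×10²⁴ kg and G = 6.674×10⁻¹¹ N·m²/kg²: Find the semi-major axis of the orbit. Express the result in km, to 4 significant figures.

μ = GM = 6.674×10⁻¹¹ × 5.972×10²⁴ = 3.986×10¹⁴ m³/s².
r = 1.974×10⁷ m.
Vis-viva rearranged: 1/a = 2/r − v²/μ = 1.013×10⁻⁷ − 5.165×10⁻⁸ = 4.967×10⁻⁸ m⁻¹.
a = 2.013×10⁷ m = 20132 km.

a ≈ 20130 km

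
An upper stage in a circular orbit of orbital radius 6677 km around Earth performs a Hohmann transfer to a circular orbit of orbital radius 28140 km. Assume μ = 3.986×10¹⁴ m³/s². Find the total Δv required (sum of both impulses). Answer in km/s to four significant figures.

r₁ = 6677 km = 6.677×10⁶ m.
r₂ = 28140 km = 2.814×10⁷ m.
Transfer ellipse a_t = (r₁ + r₂)/2 = 1.741×10⁷ m.
At r₁: circular v_c1 = √(μ/r₁) = 7726 m/s; transfer-perigee v_p = √[μ(2/r₁ − 1/a_t)] = 9823 m/s.
Δv₁ = v_p − v_c1 = 2097 m/s.
At r₂: circular v_c2 = √(μ/r₂) = 3764 m/s; transfer-apogee v_a = √[μ(2/r₂ − 1/a_t)] = 2331 m/s.
Δv₂ = v_c2 − v_a = 1433 m/s.
Total Δv = Δv₁ + Δv₂ = 3530 m/s = 3.530 km/s.

Δv_total ≈ 3.530 km/s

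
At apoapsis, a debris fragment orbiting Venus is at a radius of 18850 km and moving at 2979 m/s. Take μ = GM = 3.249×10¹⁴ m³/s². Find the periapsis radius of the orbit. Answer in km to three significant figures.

periapsis radius ≈ 6540 km

r_a = 1.885×10⁷ m.
Specific energy ε = v²/2 − μ/r = -1.280×10⁷ J/kg, so a = −μ/(2ε) = 1.269×10⁷ m.
The apsides satisfy r_p + r_a = 2a, so the periapsis radius is 2a − r_a = 6.535×10⁶ m = 6535.1 km.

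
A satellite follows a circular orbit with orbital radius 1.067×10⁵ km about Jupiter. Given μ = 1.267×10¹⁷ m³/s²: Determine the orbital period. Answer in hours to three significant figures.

r = 1.067×10⁵ km = 1.067×10⁸ m.
Kepler's third law: T = 2π√(r³/μ) = 2π√((1.067×10⁸)³ / 1.267×10¹⁷).
r³/μ = 9.588×10⁶ s², so T = 2π × 3.096×10³ = 1.946×10⁴ s.
Converting: 1.946×10⁴ s ÷ 3600 = 5.404 hours.

T ≈ 5.40 hours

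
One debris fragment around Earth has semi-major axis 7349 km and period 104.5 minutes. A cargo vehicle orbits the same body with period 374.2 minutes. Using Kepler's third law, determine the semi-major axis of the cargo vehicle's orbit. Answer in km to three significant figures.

a₂ ≈ 17200 km

Kepler's third law: a³ ∝ T², so a₂ = a₁ (T₂/T₁)^(2/3).
T₂/T₁ = 3.581, (T₂/T₁)^(2/3) = 2.341.
a₂ = 7349 × 2.341 = 17200 km.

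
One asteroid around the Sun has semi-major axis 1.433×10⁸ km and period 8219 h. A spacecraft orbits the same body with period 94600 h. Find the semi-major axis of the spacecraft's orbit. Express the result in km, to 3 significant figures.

a₂ ≈ 7.31×10⁸ km

Kepler's third law: a³ ∝ T², so a₂ = a₁ (T₂/T₁)^(2/3).
T₂/T₁ = 11.51, (T₂/T₁)^(2/3) = 5.098.
a₂ = 1.433×10⁸ × 5.098 = 7.305×10⁸ km.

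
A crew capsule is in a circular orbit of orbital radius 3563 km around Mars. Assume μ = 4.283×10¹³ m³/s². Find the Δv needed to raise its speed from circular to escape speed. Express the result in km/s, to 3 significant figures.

Δv ≈ 1.44 km/s

r = 3563 km = 3.563×10⁶ m.
Circular speed v_c = √(μ/r) = 3467 m/s.
Escape speed v_esc = √(2μ/r) = √2 × v_c = 4903 m/s.
Δv = v_esc − v_c = 1436 m/s = 1.436 km/s.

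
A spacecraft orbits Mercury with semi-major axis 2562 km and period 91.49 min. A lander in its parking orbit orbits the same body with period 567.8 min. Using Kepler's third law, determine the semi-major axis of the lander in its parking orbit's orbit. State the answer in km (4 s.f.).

a₂ ≈ 8652 km

Kepler's third law: a³ ∝ T², so a₂ = a₁ (T₂/T₁)^(2/3).
T₂/T₁ = 6.206, (T₂/T₁)^(2/3) = 3.377.
a₂ = 2562 × 3.377 = 8652 km.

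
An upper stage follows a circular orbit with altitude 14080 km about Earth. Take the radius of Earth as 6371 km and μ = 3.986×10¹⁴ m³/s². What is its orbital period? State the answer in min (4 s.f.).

T ≈ 485.1 min

r = 6371 + 14080 = 20451 km = 2.0451×10⁷ m.
Kepler's third law: T = 2π√(r³/μ) = 2π√((2.045×10⁷)³ / 3.986×10¹⁴).
r³/μ = 2.146×10⁷ s², so T = 2π × 4.632×10³ = 2.911×10⁴ s.
Converting: 2.911×10⁴ s ÷ 60.00 = 485.1 min.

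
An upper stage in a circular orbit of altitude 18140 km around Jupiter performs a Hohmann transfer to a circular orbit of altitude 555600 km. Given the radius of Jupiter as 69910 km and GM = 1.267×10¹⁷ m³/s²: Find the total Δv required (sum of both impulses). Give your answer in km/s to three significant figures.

Δv_total ≈ 19.5 km/s

r₁ = 69910 + 18140 = 88050 km = 8.8050×10⁷ m.
r₂ = 69910 + 555600 = 625510 km = 6.2551×10⁸ m.
Transfer ellipse a_t = (r₁ + r₂)/2 = 3.568×10⁸ m.
At r₁: circular v_c1 = √(μ/r₁) = 37930 m/s; transfer-perijove v_p = √[μ(2/r₁ − 1/a_t)] = 50230 m/s.
Δv₁ = v_p − v_c1 = 12290 m/s.
At r₂: circular v_c2 = √(μ/r₂) = 14230 m/s; transfer-apojove v_a = √[μ(2/r₂ − 1/a_t)] = 7070 m/s.
Δv₂ = v_c2 − v_a = 7162 m/s.
Total Δv = Δv₁ + Δv₂ = 19460 m/s = 19.46 km/s.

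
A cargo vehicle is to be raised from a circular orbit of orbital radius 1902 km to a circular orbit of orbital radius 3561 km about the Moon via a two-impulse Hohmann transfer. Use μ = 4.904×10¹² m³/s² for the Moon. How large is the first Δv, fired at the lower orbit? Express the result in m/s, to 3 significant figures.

r₁ = 1902 km = 1.902×10⁶ m.
r₂ = 3561 km = 3.561×10⁶ m.
Transfer ellipse a_t = (r₁ + r₂)/2 = 2.732×10⁶ m.
At r₁: circular v_c1 = √(μ/r₁) = 1606 m/s; transfer-perilune v_p = √[μ(2/r₁ − 1/a_t)] = 1833 m/s.
Δv₁ = v_p − v_c1 = 227.7 m/s.

Δv ≈ 228 m/s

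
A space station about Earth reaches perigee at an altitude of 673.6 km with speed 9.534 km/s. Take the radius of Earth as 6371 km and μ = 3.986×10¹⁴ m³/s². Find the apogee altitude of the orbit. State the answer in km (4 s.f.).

r_p = 6371 + 673.6 = 7044.6 km = 7.045×10⁶ m.
Specific energy ε = v²/2 − μ/r = -1.113×10⁷ J/kg, so a = −μ/(2ε) = 1.790×10⁷ m.
The apsides satisfy r_p + r_a = 2a, so the apogee radius is 2a − r_p = 2.876×10⁷ m = 28756 km.
Apogee altitude = 28756 − 6371 = 22385 km.

apogee altitude ≈ 22390 km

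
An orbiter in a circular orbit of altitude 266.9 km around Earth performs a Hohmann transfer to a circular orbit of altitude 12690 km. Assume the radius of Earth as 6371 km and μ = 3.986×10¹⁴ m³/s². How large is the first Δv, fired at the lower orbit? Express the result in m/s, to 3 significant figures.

r₁ = 6371 + 266.9 = 6637.9 km = 6.6379×10⁶ m.
r₂ = 6371 + 12690 = 19061 km = 1.9061×10⁷ m.
Transfer ellipse a_t = (r₁ + r₂)/2 = 1.285×10⁷ m.
At r₁: circular v_c1 = √(μ/r₁) = 7749 m/s; transfer-perigee v_p = √[μ(2/r₁ − 1/a_t)] = 9438 m/s.
Δv₁ = v_p − v_c1 = 1689 m/s.

Δv ≈ 1690 m/s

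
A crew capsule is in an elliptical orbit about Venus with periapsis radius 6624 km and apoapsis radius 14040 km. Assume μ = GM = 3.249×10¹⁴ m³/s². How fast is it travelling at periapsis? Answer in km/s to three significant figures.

v ≈ 8.16 km/s

Semi-major axis a = (r_p + r_a)/2 = 10332 km = 1.033×10⁷ m.
Vis-viva: v² = μ(2/r − 1/a) = 3.249×10¹⁴ × (3.019×10⁻⁷ − 9.679×10⁻⁸) = 6.665×10⁷ m²/s².
v = 8164 m/s = 8.164 km/s.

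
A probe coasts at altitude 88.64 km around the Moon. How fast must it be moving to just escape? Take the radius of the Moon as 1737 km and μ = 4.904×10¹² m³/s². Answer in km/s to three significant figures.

r = 1737 + 88.64 = 1825.6 km = 1.8256×10⁶ m.
Escape speed v_esc = √(2μ/r) = √(2 × 4.904×10¹² / 1.826×10⁶) = √(5.372×10⁶) = 2318 m/s.
= 2.318 km/s.

v_esc ≈ 2.32 km/s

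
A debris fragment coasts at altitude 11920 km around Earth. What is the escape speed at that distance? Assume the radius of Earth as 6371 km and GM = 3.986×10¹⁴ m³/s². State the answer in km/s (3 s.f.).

r = 6371 + 11920 = 18291 km = 1.8291×10⁷ m.
Escape speed v_esc = √(2μ/r) = √(2 × 3.986×10¹⁴ / 1.829×10⁷) = √(4.358×10⁷) = 6602 m/s.
= 6.602 km/s.

v_esc ≈ 6.60 km/s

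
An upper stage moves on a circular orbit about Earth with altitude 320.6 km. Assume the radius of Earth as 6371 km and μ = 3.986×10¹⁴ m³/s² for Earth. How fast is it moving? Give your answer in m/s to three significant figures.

r = 6371 + 320.6 = 6691.6 km = 6.6916×10⁶ m.
For a circular orbit v = √(μ/r) = √(3.986×10¹⁴ / 6.692×10⁶) = √(5.957×10⁷) = 7718 m/s.

v ≈ 7720 m/s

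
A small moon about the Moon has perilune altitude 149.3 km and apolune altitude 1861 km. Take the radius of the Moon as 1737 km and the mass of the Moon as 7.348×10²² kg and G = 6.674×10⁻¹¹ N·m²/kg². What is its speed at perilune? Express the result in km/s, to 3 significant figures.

μ = GM = 6.674×10⁻¹¹ × 7.348×10²² = 4.904×10¹² m³/s².
r_p = 1737 + 149.3 = 1886.3 km = 1.8863×10⁶ m.
r_a = 1737 + 1861 = 3598.0 km = 3.5980×10⁶ m.
Semi-major axis a = (r_p + r_a)/2 = 2742.2 km = 2.742×10⁶ m.
Vis-viva: v² = μ(2/r − 1/a) = 4.904×10¹² × (1.060×10⁻⁶ − 3.647×10⁻⁷) = 3.411×10⁶ m²/s².
v = 1847 m/s = 1.847 km/s.

v ≈ 1.85 km/s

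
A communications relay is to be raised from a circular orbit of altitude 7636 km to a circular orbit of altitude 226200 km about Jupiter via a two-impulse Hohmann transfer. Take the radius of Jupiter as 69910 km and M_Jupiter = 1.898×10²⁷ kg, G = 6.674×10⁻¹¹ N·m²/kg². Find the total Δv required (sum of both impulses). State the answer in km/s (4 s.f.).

Δv_total ≈ 17.82 km/s

μ = GM = 6.674×10⁻¹¹ × 1.898×10²⁷ = 1.267×10¹⁷ m³/s².
r₁ = 69910 + 7636 = 77546 km = 7.7546×10⁷ m.
r₂ = 69910 + 226200 = 296110 km = 2.9611×10⁸ m.
Transfer ellipse a_t = (r₁ + r₂)/2 = 1.868×10⁸ m.
At r₁: circular v_c1 = √(μ/r₁) = 40420 m/s; transfer-perijove v_p = √[μ(2/r₁ − 1/a_t)] = 50880 m/s.
Δv₁ = v_p − v_c1 = 10470 m/s.
At r₂: circular v_c2 = √(μ/r₂) = 20680 m/s; transfer-apojove v_a = √[μ(2/r₂ − 1/a_t)] = 13330 m/s.
Δv₂ = v_c2 − v_a = 7358 m/s.
Total Δv = Δv₁ + Δv₂ = 17820 m/s = 17.82 km/s.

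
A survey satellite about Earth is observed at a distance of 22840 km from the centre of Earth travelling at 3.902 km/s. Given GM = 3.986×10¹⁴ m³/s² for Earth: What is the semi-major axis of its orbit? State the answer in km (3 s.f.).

r = 2.284×10⁷ m.
Vis-viva rearranged: 1/a = 2/r − v²/μ = 8.757×10⁻⁸ − 3.820×10⁻⁸ = 4.937×10⁻⁸ m⁻¹.
a = 2.026×10⁷ m = 20256 km.

a ≈ 20300 km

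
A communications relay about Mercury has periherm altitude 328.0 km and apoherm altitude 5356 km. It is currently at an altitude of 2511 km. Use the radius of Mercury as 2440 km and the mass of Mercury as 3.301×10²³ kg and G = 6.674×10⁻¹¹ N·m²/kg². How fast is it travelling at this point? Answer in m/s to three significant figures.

μ = GM = 6.674×10⁻¹¹ × 3.301×10²³ = 2.203×10¹³ m³/s².
r_p = 2440 + 328.0 = 2768.0 km = 2.7680×10⁶ m.
r_a = 2440 + 5356 = 7796.0 km = 7.7960×10⁶ m.
r = 2440 + 2511 = 4951.0 km = 4.951×10⁶ m.
Semi-major axis a = (r_p + r_a)/2 = 5282.0 km = 5.282×10⁶ m.
Vis-viva: v² = μ(2/r − 1/a) = 2.203×10¹³ × (4.040×10⁻⁷ − 1.893×10⁻⁷) = 4.729×10⁶ m²/s².
v = 2175 m/s.

v ≈ 2170 m/s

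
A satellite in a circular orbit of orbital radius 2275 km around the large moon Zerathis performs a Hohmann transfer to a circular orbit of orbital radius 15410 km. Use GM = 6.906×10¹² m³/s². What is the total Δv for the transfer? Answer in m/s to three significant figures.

r₁ = 2275 km = 2.275×10⁶ m.
r₂ = 15410 km = 1.541×10⁷ m.
Transfer ellipse a_t = (r₁ + r₂)/2 = 8.842×10⁶ m.
At r₁: circular v_c1 = √(μ/r₁) = 1742 m/s; transfer-periapsis v_p = √[μ(2/r₁ − 1/a_t)] = 2300 m/s.
Δv₁ = v_p − v_c1 = 557.7 m/s.
At r₂: circular v_c2 = √(μ/r₂) = 669.4 m/s; transfer-apoapsis v_a = √[μ(2/r₂ − 1/a_t)] = 339.6 m/s.
Δv₂ = v_c2 − v_a = 329.9 m/s.
Total Δv = Δv₁ + Δv₂ = 887.6 m/s.

Δv_total ≈ 888 m/s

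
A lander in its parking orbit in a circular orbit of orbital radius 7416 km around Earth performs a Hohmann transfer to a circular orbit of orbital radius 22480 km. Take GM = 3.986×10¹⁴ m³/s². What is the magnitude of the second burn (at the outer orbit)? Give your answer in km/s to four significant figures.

r₁ = 7416 km = 7.416×10⁶ m.
r₂ = 22480 km = 2.248×10⁷ m.
Transfer ellipse a_t = (r₁ + r₂)/2 = 1.495×10⁷ m.
At r₁: circular v_c1 = √(μ/r₁) = 7331 m/s; transfer-perigee v_p = √[μ(2/r₁ − 1/a_t)] = 8991 m/s.
At r₂: circular v_c2 = √(μ/r₂) = 4211 m/s; transfer-apogee v_a = √[μ(2/r₂ − 1/a_t)] = 2966 m/s.
Δv₂ = v_c2 − v_a = 1245 m/s.
= 1.245 km/s.

Δv ≈ 1.245 km/s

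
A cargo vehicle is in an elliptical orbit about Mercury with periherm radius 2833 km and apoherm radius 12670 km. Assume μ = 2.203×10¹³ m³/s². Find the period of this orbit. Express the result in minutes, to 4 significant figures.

T ≈ 481.5 minutes

Semi-major axis a = (r_p + r_a)/2 = (2833.0 + 12670)/2 = 7751.5 km = 7.752×10⁶ m.
By Kepler's third law T = 2π√(a³/μ) = 2π × 4.598×10³ = 2.889×10⁴ s.
= 481.5 minutes.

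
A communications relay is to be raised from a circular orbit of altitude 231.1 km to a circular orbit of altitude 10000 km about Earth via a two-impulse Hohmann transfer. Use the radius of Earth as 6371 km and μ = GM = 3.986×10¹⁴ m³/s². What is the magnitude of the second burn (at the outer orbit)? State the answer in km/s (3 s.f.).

Δv ≈ 1.19 km/s

r₁ = 6371 + 231.1 = 6602.1 km = 6.6021×10⁶ m.
r₂ = 6371 + 10000 = 16371 km = 1.6371×10⁷ m.
Transfer ellipse a_t = (r₁ + r₂)/2 = 1.149×10⁷ m.
At r₁: circular v_c1 = √(μ/r₁) = 7770 m/s; transfer-perigee v_p = √[μ(2/r₁ − 1/a_t)] = 9276 m/s.
At r₂: circular v_c2 = √(μ/r₂) = 4934 m/s; transfer-apogee v_a = √[μ(2/r₂ − 1/a_t)] = 3741 m/s.
Δv₂ = v_c2 − v_a = 1193 m/s.
= 1.193 km/s.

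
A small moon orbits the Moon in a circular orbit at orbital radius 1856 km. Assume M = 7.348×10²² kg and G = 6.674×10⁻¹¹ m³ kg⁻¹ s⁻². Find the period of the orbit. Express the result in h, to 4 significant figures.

μ = GM = 6.674×10⁻¹¹ × 7.348×10²² = 4.904×10¹² m³/s².
r = 1856 km = 1.856×10⁶ m.
Kepler's third law: T = 2π√(r³/μ) = 2π√((1.856×10⁶)³ / 4.904×10¹²).
r³/μ = 1.304×10⁶ s², so T = 2π × 1.142×10³ = 7.174×10³ s.
Converting: 7.174×10³ s ÷ 3600 = 1.993 h.

T ≈ 1.993 h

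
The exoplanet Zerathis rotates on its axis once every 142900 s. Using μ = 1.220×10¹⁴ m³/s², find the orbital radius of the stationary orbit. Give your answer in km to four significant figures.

r_sync ≈ 39810 km

A synchronous orbit has period T, so by Kepler's third law a = (μT²/4π²)^(1/3).
μT²/4π² = 1.220×10¹⁴ × (1.429×10⁵)² / 39.48 = 6.311×10²² m³.
a = 3.981×10⁷ m = 39813 km.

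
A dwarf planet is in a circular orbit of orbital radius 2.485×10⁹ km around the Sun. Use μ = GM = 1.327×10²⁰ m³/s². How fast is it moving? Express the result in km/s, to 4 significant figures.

v ≈ 7.308 km/s

r = 2.485×10⁹ km = 2.485×10¹² m.
For a circular orbit v = √(μ/r) = √(1.327×10²⁰ / 2.485×10¹²) = √(5.340×10⁷) = 7308 m/s.
That is 7.308 km/s.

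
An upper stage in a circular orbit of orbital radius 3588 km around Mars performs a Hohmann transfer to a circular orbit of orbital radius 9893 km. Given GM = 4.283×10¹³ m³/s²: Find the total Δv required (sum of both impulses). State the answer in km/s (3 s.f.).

r₁ = 3588 km = 3.588×10⁶ m.
r₂ = 9893 km = 9.893×10⁶ m.
Transfer ellipse a_t = (r₁ + r₂)/2 = 6.740×10⁶ m.
At r₁: circular v_c1 = √(μ/r₁) = 3455 m/s; transfer-periapsis v_p = √[μ(2/r₁ − 1/a_t)] = 4186 m/s.
Δv₁ = v_p − v_c1 = 730.7 m/s.
At r₂: circular v_c2 = √(μ/r₂) = 2081 m/s; transfer-apoapsis v_a = √[μ(2/r₂ − 1/a_t)] = 1518 m/s.
Δv₂ = v_c2 − v_a = 562.6 m/s.
Total Δv = Δv₁ + Δv₂ = 1293 m/s = 1.293 km/s.

Δv_total ≈ 1.29 km/s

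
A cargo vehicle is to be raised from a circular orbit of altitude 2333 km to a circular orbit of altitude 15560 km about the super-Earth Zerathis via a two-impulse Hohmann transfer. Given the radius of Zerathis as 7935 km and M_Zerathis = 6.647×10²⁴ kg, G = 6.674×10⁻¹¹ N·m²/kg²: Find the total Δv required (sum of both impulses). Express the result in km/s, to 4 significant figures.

μ = GM = 6.674×10⁻¹¹ × 6.647×10²⁴ = 4.436×10¹⁴ m³/s².
r₁ = 7935 + 2333 = 10268 km = 1.0268×10⁷ m.
r₂ = 7935 + 15560 = 23495 km = 2.3495×10⁷ m.
Transfer ellipse a_t = (r₁ + r₂)/2 = 1.688×10⁷ m.
At r₁: circular v_c1 = √(μ/r₁) = 6573 m/s; transfer-periapsis v_p = √[μ(2/r₁ − 1/a_t)] = 7754 m/s.
Δv₁ = v_p − v_c1 = 1181 m/s.
At r₂: circular v_c2 = √(μ/r₂) = 4345 m/s; transfer-apoapsis v_a = √[μ(2/r₂ − 1/a_t)] = 3389 m/s.
Δv₂ = v_c2 − v_a = 956.4 m/s.
Total Δv = Δv₁ + Δv₂ = 2138 m/s = 2.138 km/s.

Δv_total ≈ 2.138 km/s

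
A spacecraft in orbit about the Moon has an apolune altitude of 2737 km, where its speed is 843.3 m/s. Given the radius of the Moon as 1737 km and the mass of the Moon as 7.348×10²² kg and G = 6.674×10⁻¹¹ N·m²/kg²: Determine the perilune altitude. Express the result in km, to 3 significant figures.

μ = GM = 6.674×10⁻¹¹ × 7.348×10²² = 4.904×10¹² m³/s².
r_a = 1737 + 2737 = 4474.0 km = 4.474×10⁶ m.
Specific energy ε = v²/2 − μ/r = -7.405×10⁵ J/kg, so a = −μ/(2ε) = 3.311×10⁶ m.
The apsides satisfy r_p + r_a = 2a, so the perilune radius is 2a − r_a = 2.148×10⁶ m = 2148.2 km.
Perilune altitude = 2148.2 − 1737 = 411.22 km.

perilune altitude ≈ 411 km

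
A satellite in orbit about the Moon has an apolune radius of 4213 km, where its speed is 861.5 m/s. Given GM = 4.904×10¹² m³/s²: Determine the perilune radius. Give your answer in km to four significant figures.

perilune radius ≈ 1972 km

r_a = 4.213×10⁶ m.
Specific energy ε = v²/2 − μ/r = -7.929×10⁵ J/kg, so a = −μ/(2ε) = 3.092×10⁶ m.
The apsides satisfy r_p + r_a = 2a, so the perilune radius is 2a − r_a = 1.972×10⁶ m = 1971.7 km.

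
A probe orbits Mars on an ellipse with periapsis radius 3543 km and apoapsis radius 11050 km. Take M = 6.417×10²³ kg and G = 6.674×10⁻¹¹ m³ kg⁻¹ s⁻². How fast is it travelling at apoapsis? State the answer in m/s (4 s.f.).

μ = GM = 6.674×10⁻¹¹ × 6.417×10²³ = 4.283×10¹³ m³/s².
Semi-major axis a = (r_p + r_a)/2 = 7296.5 km = 7.296×10⁶ m.
Vis-viva: v² = μ(2/r − 1/a) = 4.283×10¹³ × (1.810×10⁻⁷ − 1.371×10⁻⁷) = 1.882×10⁶ m²/s².
v = 1372 m/s.

v ≈ 1372 m/s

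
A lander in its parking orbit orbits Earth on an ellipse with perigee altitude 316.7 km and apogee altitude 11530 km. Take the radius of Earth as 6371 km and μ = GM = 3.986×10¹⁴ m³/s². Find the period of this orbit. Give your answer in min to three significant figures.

T ≈ 226 min

r_p = 6371 + 316.7 = 6687.7 km = 6.6877×10⁶ m.
r_a = 6371 + 11530 = 17901 km = 1.7901×10⁷ m.
Semi-major axis a = (r_p + r_a)/2 = (6687.7 + 17901)/2 = 12294 km = 1.229×10⁷ m.
By Kepler's third law T = 2π√(a³/μ) = 2π × 2.159×10³ = 1.357×10⁴ s.
= 226.1 min.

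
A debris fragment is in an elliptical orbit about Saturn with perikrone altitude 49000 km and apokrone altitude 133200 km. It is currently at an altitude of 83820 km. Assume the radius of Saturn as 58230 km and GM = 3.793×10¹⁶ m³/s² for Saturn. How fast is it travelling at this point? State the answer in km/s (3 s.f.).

v ≈ 16.7 km/s

r_p = 58230 + 49000 = 107230 km = 1.0723×10⁸ m.
r_a = 58230 + 133200 = 191430 km = 1.9143×10⁸ m.
r = 58230 + 83820 = 1.4205×10⁵ km = 1.420×10⁸ m.
Semi-major axis a = (r_p + r_a)/2 = 1.4933×10⁵ km = 1.493×10⁸ m.
Vis-viva: v² = μ(2/r − 1/a) = 3.793×10¹⁶ × (1.408×10⁻⁸ − 6.697×10⁻⁹) = 2.800×10⁸ m²/s².
v = 16730 m/s = 16.73 km/s.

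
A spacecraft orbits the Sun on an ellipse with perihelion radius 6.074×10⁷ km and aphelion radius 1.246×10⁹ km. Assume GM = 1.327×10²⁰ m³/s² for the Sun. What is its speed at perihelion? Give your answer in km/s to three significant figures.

v ≈ 64.5 km/s

Semi-major axis a = (r_p + r_a)/2 = 6.5337×10⁸ km = 6.534×10¹¹ m.
Vis-viva: v² = μ(2/r − 1/a) = 1.327×10²⁰ × (3.293×10⁻¹¹ − 1.531×10⁻¹²) = 4.166×10⁹ m²/s².
v = 64550 m/s = 64.55 km/s.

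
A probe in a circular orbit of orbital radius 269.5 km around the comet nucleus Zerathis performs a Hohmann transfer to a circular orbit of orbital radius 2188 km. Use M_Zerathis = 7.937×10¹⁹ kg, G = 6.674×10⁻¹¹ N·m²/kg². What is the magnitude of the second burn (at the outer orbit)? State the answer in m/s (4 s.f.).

μ = GM = 6.674×10⁻¹¹ × 7.937×10¹⁹ = 5.297×10⁹ m³/s².
r₁ = 269.5 km = 2.695×10⁵ m.
r₂ = 2188 km = 2.188×10⁶ m.
Transfer ellipse a_t = (r₁ + r₂)/2 = 1.229×10⁶ m.
At r₁: circular v_c1 = √(μ/r₁) = 140.2 m/s; transfer-periapsis v_p = √[μ(2/r₁ − 1/a_t)] = 187.1 m/s.
At r₂: circular v_c2 = √(μ/r₂) = 49.20 m/s; transfer-apoapsis v_a = √[μ(2/r₂ − 1/a_t)] = 23.04 m/s.
Δv₂ = v_c2 − v_a = 26.16 m/s.

Δv ≈ 26.16 m/s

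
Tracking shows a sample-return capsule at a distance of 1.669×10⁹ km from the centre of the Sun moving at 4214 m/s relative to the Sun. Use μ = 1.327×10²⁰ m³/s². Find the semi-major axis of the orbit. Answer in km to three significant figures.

r = 1.669×10¹² m.
Vis-viva rearranged: 1/a = 2/r − v²/μ = 1.198×10⁻¹² − 1.338×10⁻¹³ = 1.065×10⁻¹² m⁻¹.
a = 9.394×10¹¹ m = 9.3941×10⁸ km.

a ≈ 9.39×10⁸ km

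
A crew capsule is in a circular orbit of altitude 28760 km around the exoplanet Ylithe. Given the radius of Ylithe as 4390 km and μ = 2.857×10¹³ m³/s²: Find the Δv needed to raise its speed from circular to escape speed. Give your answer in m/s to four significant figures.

r = 4390 + 28760 = 33150 km = 3.3150×10⁷ m.
Circular speed v_c = √(μ/r) = 928.4 m/s.
Escape speed v_esc = √(2μ/r) = √2 × v_c = 1313 m/s.
Δv = v_esc − v_c = 384.5 m/s.

Δv ≈ 384.5 m/s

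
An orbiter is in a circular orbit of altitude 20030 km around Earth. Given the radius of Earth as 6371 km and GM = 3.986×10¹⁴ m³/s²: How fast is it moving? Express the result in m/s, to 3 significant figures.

v ≈ 3890 m/s

r = 6371 + 20030 = 26401 km = 2.6401×10⁷ m.
For a circular orbit v = √(μ/r) = √(3.986×10¹⁴ / 2.640×10⁷) = √(1.510×10⁷) = 3886 m/s.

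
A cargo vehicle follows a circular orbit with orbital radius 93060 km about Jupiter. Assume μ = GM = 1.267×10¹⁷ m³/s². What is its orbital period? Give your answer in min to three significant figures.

T ≈ 264 min

r = 93060 km = 9.306×10⁷ m.
Kepler's third law: T = 2π√(r³/μ) = 2π√((9.306×10⁷)³ / 1.267×10¹⁷).
r³/μ = 6.361×10⁶ s², so T = 2π × 2.522×10³ = 1.585×10⁴ s.
Converting: 1.585×10⁴ s ÷ 60.00 = 264.1 min.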